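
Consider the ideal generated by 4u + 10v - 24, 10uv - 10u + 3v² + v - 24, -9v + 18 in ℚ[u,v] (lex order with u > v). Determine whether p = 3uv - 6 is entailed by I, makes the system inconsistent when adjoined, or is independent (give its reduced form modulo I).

First compute the reduced Gröbner basis of I by Buchberger's algorithm.
f_1 = 4u + 10v - 24, LT = u.
f_2 = 10uv - 10u + 3v² + v - 24, LT = uv.
f_3 = -9v + 18, LT = v.

The S-polynomials (S(f_1,f_2), S(f_1,f_3), S(f_2,f_3)) all reduce to 0 modulo the current basis, so we have a Gröbner basis.
Inter-reduce: drop elements whose leading term is divisible by another's, tail-reduce, and make monic.
Reduced Gröbner basis: {u - 1, v - 2}.
Label its elements g_1 = u - 1, g_2 = v - 2.

Reduce p = 3uv - 6 modulo G:
  leading term uv: subtract (3v)·g_1 from 3uv - 6 → 3v - 6
  leading term v: subtract (3)·g_2 from 3v - 6 → 0
  normal form = 0.
Since the normal form is 0, p ∈ I.

The remainder on division by a Gröbner basis is unique — it is the normal form.

3uv - 6 lies in I (it reduces to 0).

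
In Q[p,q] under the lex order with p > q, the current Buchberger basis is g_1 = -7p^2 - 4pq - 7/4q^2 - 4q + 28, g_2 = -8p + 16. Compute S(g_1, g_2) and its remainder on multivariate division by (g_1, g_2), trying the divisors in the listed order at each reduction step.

lcm(LM(g_1), LM(g_2)) = p^2.
S = (lcm/LT(g_1))·g_1 − (lcm/LT(g_2))·g_2 = 4/7pq + 2p + 1/4q^2 + 4/7q - 4.
Reduce S modulo (g_1, g_2) in that order:
  leading term pq: subtract (-1/14q)·g_2 from 4/7pq + 2p + 1/4q^2 + 4/7q - 4 → 2p + 1/4q^2 + 12/7q - 4
  leading term p: subtract (-1/4)·g_2 from 2p + 1/4q^2 + 12/7q - 4 → 1/4q^2 + 12/7q
  leading term q^2: no divisor's leading term divides it; move 1/4q^2 to the remainder.
  leading term q: no divisor's leading term divides it; move 12/7q to the remainder.
The remainder 1/4q^2 + 12/7q is nonzero, so it would be added as the next basis element.
An S-polynomial is built so that the two leading terms cancel; whether anything survives reduction is exactly the Gröbner-basis criterion.

S(g_1, g_2) = 4/7pq + 2p + 1/4q^2 + 4/7q - 4; remainder on division = 1/4q^2 + 12/7q.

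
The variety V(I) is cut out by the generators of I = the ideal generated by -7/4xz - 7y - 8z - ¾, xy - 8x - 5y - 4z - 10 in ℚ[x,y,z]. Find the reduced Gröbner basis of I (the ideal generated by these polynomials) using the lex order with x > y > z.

The reduced Gröbner basis is the canonical form of the ideal for this ordering.

f_1 = -7/4xz - 7y - 8z - ¾, LT = xz.
f_2 = xy - 8x - 5y - 4z - 10, LT = xy.

S(f_1,f_2): lcm = xyz. S = 8xz + 4y² + 67/7yz + 3/7y + 4z² + 10z.
  leading term xz: subtract (-32/7)·f_1 from 8xz + 4y² + 67/7yz + 3/7y + 4z² + 10z → 4y² + 67/7yz - 221/7y + 4z² - 186/7z - 24/7
  leading term y²: no divisor's leading term divides it; move 4y² to the remainder.
  leading term yz: no divisor's leading term divides it; move 67/7yz to the remainder.
  leading term y: no divisor's leading term divides it; move -221/7y to the remainder.
  leading term z²: no divisor's leading term divides it; move 4z² to the remainder.
  leading term z: no divisor's leading term divides it; move -186/7z to the remainder.
  leading term 1: no divisor's leading term divides it; move -24/7 to the remainder.
  remainder 4y² + 67/7yz - 221/7y + 4z² - 186/7z - 24/7 ≠ 0; add g_3 = 4y² + 67/7yz - 221/7y + 4z² - 186/7z - 24/7 to the basis.

The other S-polynomials (S(f_1,g_3), S(f_2,g_3)) all reduce to 0 modulo the current basis, so we have a Gröbner basis.

G = {xy - 8x - 5y - 4z - 10, xz + 4y + 32/7z + 3/7, y² + 67/28yz - 221/28y + z² - 93/14z - 6/7}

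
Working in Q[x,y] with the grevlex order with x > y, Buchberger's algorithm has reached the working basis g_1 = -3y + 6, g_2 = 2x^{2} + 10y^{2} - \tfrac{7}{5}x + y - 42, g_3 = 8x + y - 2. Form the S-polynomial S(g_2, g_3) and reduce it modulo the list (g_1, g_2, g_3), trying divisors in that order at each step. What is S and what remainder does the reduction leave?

lcm(LM(g_2), LM(g_3)) = x^{2}.
S = (lcm/LT(g_2))·g_2 − (lcm/LT(g_3))·g_3 = -\tfrac{1}{8}xy + 5y^{2} - \tfrac{9}{20}x + \tfrac{1}{2}y - 21.
Reduce S modulo (g_1, g_2, g_3) in that order:
  leading term xy: subtract (\tfrac{1}{24}x)·g_1 from -\tfrac{1}{8}xy + 5y^{2} - \tfrac{9}{20}x + \tfrac{1}{2}y - 21 → 5y^{2} - \tfrac{7}{10}x + \tfrac{1}{2}y - 21
  leading term y^{2}: subtract (-\tfrac{5}{3}y)·g_1 from 5y^{2} - \tfrac{7}{10}x + \tfrac{1}{2}y - 21 → -\tfrac{7}{10}x + \tfrac{21}{2}y - 21
  leading term x: subtract (-\tfrac{7}{80})·g_3 from -\tfrac{7}{10}x + \tfrac{21}{2}y - 21 → \tfrac{847}{80}y - \tfrac{847}{40}
  leading term y: subtract (-\tfrac{847}{240})·g_1 from \tfrac{847}{80}y - \tfrac{847}{40} → 0
The remainder is 0, so this S-polynomial contributes no new basis element.
An S-polynomial is built so that the two leading terms cancel; whether anything survives reduction is exactly the Gröbner-basis criterion.

S(g_2, g_3) = -\tfrac{1}{8}xy + 5y^{2} - \tfrac{9}{20}x + \tfrac{1}{2}y - 21; remainder on division = 0.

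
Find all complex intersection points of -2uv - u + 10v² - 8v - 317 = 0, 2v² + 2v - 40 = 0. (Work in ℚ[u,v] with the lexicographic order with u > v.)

{(3, -5), (-21, 4)}

Compute a lex Gröbner basis by Buchberger's algorithm.
f_1 = -2uv - u + 10v² - 8v - 317, LT = uv.
f_2 = 2v² + 2v - 40, LT = v².

S(f_1,f_2): lcm = uv². S = -½uv + 20u - 5v³ + 4v² + 317/2v.
  leading term uv: subtract (¼)·f_1 from -½uv + 20u - 5v³ + 4v² + 317/2v → 81/4u - 5v³ + 3/2v² + 321/2v + 317/4
  leading term u: no divisor's leading term divides it; move 81/4u to the remainder.
  leading term v³: subtract (-5/2v)·f_2 from -5v³ + 3/2v² + 321/2v + 317/4 → 13/2v² + 121/2v + 317/4
  leading term v²: subtract (13/4)·f_2 from 13/2v² + 121/2v + 317/4 → 54v + 837/4
  leading term v: no divisor's leading term divides it; move 54v to the remainder.
  leading term 1: no divisor's leading term divides it; move 837/4 to the remainder.
  remainder 81/4u + 54v + 837/4 ≠ 0; add h_3 = 81/4u + 54v + 837/4 to the basis.

The other S-polynomials (S(f_1,h_3), S(f_2,h_3)) all reduce to 0 modulo the current basis, so we have a Gröbner basis.
Inter-reduce: drop elements whose leading term is divisible by another's, tail-reduce, and make monic.
Reduced Gröbner basis: {u + 8/3v + 31/3, v² + v - 20}.

Since the basis is lex-ordered, v² + v - 20 is univariate in v. Its roots are {-5, 4}. Back-substituting each root into the other basis elements fixes the other coordinates.
  v = -5: the earlier basis element becomes u - 3 = 0, giving u = 3 — point (3, -5).
  v = 4: the earlier basis element becomes u + 21 = 0, giving u = -21 — point (-21, 4).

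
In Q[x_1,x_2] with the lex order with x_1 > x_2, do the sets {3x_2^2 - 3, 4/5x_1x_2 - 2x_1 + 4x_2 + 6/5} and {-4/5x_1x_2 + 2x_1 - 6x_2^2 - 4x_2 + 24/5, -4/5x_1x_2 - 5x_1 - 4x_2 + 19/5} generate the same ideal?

Equality of ideals is decidable: compute both reduced Gröbner bases (unique for the ordering) and check whether they agree.
Buchberger on the first generating set:
f_1 = 3x_2^2 - 3, LT = x_2^2.
f_2 = 4/5x_1x_2 - 2x_1 + 4x_2 + 6/5, LT = x_1x_2.

S(f_1,f_2): lcm = x_1x_2^2. S = 5/2x_1x_2 - x_1 - 5x_2^2 - 3/2x_2.
  leading term x_1x_2: subtract (25/8)·f_2 from 5/2x_1x_2 - x_1 - 5x_2^2 - 3/2x_2 → 21/4x_1 - 5x_2^2 - 14x_2 - 15/4
  leading term x_1: no divisor's leading term divides it; move 21/4x_1 to the remainder.
  leading term x_2^2: subtract (-5/3)·f_1 from -5x_2^2 - 14x_2 - 15/4 → -14x_2 - 35/4
  leading term x_2: no divisor's leading term divides it; move -14x_2 to the remainder.
  leading term 1: no divisor's leading term divides it; move -35/4 to the remainder.
  remainder 21/4x_1 - 14x_2 - 35/4 ≠ 0; add g_3 = 21/4x_1 - 14x_2 - 35/4 to the basis.

The other S-polynomials (S(f_1,g_3), S(f_2,g_3)) all reduce to 0 modulo the current basis, so we have a Gröbner basis.
Inter-reduce: drop elements whose leading term is divisible by another's, tail-reduce, and make monic.
Reduced Gröbner basis: {x_1 - 8/3x_2 - 5/3, x_2^2 - 1}.

Buchberger on the second generating set:
h_1 = -4/5x_1x_2 + 2x_1 - 6x_2^2 - 4x_2 + 24/5, LT = x_1x_2.
h_2 = -4/5x_1x_2 - 5x_1 - 4x_2 + 19/5, LT = x_1x_2.

S(h_1,h_2): lcm = x_1x_2. S = -35/4x_1 + 15/2x_2^2 - 5/4.
  leading term x_1: no divisor's leading term divides it; move -35/4x_1 to the remainder.
  leading term x_2^2: no divisor's leading term divides it; move 15/2x_2^2 to the remainder.
  leading term 1: no divisor's leading term divides it; move -5/4 to the remainder.
  remainder -35/4x_1 + 15/2x_2^2 - 5/4 ≠ 0; add k_3 = -35/4x_1 + 15/2x_2^2 - 5/4 to the basis.

S(h_1,k_3): lcm = x_1x_2. S = -5/2x_1 + 6/7x_2^3 + 15/2x_2^2 + 34/7x_2 - 6.
  leading term x_1: subtract (2/7)·k_3 from -5/2x_1 + 6/7x_2^3 + 15/2x_2^2 + 34/7x_2 - 6 → 6/7x_2^3 + 75/14x_2^2 + 34/7x_2 - 79/14
  leading term x_2^3: no divisor's leading term divides it; move 6/7x_2^3 to the remainder.
  leading term x_2^2: no divisor's leading term divides it; move 75/14x_2^2 to the remainder.
  leading term x_2: no divisor's leading term divides it; move 34/7x_2 to the remainder.
  leading term 1: no divisor's leading term divides it; move -79/14 to the remainder.
  remainder 6/7x_2^3 + 75/14x_2^2 + 34/7x_2 - 79/14 ≠ 0; add k_4 = 6/7x_2^3 + 75/14x_2^2 + 34/7x_2 - 79/14 to the basis.

The other S-polynomials (S(h_2,k_3), S(h_1,k_4), S(h_2,k_4), S(k_3,k_4)) all reduce to 0 modulo the current basis, so we have a Gröbner basis.
Inter-reduce: drop elements whose leading term is divisible by another's, tail-reduce, and make monic.
Reduced Gröbner basis: {x_1 - 6/7x_2^2 + 1/7, x_2^3 + 25/4x_2^2 + 17/3x_2 - 79/12}.

These differ, so the ideals are not equal.

No, the ideals differ.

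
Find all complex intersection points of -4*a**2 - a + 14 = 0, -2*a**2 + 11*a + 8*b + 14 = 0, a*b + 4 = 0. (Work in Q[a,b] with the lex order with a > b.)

Compute a lex Gröbner basis by Buchberger's algorithm.
f_1 = -4*a**2 - a + 14, LT = a**2.
f_2 = -2*a**2 + 11*a + 8*b + 14, LT = a**2.
f_3 = a*b + 4, LT = a*b.

S(f_1,f_2): lcm = a**2. S = 23/4*a + 4*b + 7/2.
  reduce S modulo (f_1, f_2, f_3):
  remainder 23/4*a + 4*b + 7/2 ≠ 0; add h_4 = 23/4*a + 4*b + 7/2 to the basis.

S(f_1,f_3): lcm = a**2*b. S = 1/4*a*b - 4*a - 7/2*b.
  reduce S modulo (f_1, f_2, f_3, h_4):
  remainder -33/46*b + 33/23 ≠ 0; add h_5 = -33/46*b + 33/23 to the basis.

The other S-polynomials (S(f_2,f_3), S(f_1,h_4), S(f_2,h_4), S(f_3,h_4), S(f_1,h_5), S(f_2,h_5), S(f_3,h_5), S(h_4,h_5)) all reduce to 0 modulo the current basis, so we have a Gröbner basis.
Inter-reduce: drop elements whose leading term is divisible by another's, tail-reduce, and make monic.
Reduced Gröbner basis: {a + 2, b - 2}.

A lex Gröbner basis eliminates variables successively. Here b - 2 depends only on b, with roots {2}; lifting each root through the earlier basis elements recovers the full solutions.
  b = 2: the earlier basis element becomes a + 2 = 0, giving a = -2 — point (-2, 2).

{(-2, 2)}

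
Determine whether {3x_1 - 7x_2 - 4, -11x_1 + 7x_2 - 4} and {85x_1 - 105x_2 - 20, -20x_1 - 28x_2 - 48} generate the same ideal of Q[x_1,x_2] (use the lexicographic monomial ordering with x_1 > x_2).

Since reduced Gröbner bases are canonical representatives of ideals under a given ordering, it suffices to compute and compare them.
Buchberger on the first generating set:
f_1 = 3x_1 - 7x_2 - 4, LT = x_1.
f_2 = -11x_1 + 7x_2 - 4, LT = x_1.

S(f_1,f_2): lcm = x_1. S = -56/33x_2 - 56/33.
  reduce S modulo (f_1, f_2):
  remainder -56/33x_2 - 56/33 ≠ 0; add g_3 = -56/33x_2 - 56/33 to the basis.

The other S-polynomials (S(f_1,g_3), S(f_2,g_3)) all reduce to 0 modulo the current basis, so we have a Gröbner basis.
Inter-reduce: drop elements whose leading term is divisible by another's, tail-reduce, and make monic.
Reduced Gröbner basis: {x_1 + 1, x_2 + 1}.

Buchberger on the second generating set:
h_1 = 85x_1 - 105x_2 - 20, LT = x_1.
h_2 = -20x_1 - 28x_2 - 48, LT = x_1.

S(h_1,h_2): lcm = x_1. S = -224/85x_2 - 224/85.
  reduce S modulo (h_1, h_2):
  remainder -224/85x_2 - 224/85 ≠ 0; add k_3 = -224/85x_2 - 224/85 to the basis.

The other S-polynomials (S(h_1,k_3), S(h_2,k_3)) all reduce to 0 modulo the current basis, so we have a Gröbner basis.
Inter-reduce: drop elements whose leading term is divisible by another's, tail-reduce, and make monic.
Reduced Gröbner basis: {x_1 + 1, x_2 + 1}.

The two bases agree; hence the ideals are identical.

Yes, the ideals are equal.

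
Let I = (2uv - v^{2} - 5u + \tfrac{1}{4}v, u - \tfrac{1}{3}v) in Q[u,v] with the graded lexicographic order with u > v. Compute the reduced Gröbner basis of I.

G = {v^{2} + \tfrac{17}{4}v, u - \tfrac{1}{3}v}

Buchberger's algorithm terminates because the ascending chain of leading-term ideals stabilizes.

f_1 = 2uv - v^{2} - 5u + \tfrac{1}{4}v, LT = uv.
f_2 = u - \tfrac{1}{3}v, LT = u.

S(f_1,f_2): lcm = uv. S = -\tfrac{1}{6}v^{2} - \tfrac{5}{2}u + \tfrac{1}{8}v.
  reduce S modulo (f_1, f_2):
  remainder -\tfrac{1}{6}v^{2} - \tfrac{17}{24}v ≠ 0; add g_3 = -\tfrac{1}{6}v^{2} - \tfrac{17}{24}v to the basis.

The other S-polynomials (S(f_1,g_3), S(f_2,g_3)) all reduce to 0 modulo the current basis, so we have a Gröbner basis.
Inter-reduce: drop elements whose leading term is divisible by another's, tail-reduce, and make monic.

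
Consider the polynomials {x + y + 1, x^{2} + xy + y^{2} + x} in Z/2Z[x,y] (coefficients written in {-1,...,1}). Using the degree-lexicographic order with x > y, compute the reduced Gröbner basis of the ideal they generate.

G = {y^{2}, x + y + 1}

The reduced Gröbner basis is the canonical form of the ideal for this ordering.

f_1 = x + y + 1, LT = x.
f_2 = x^{2} + xy + y^{2} + x, LT = x^{2}.

S(f_1,f_2): lcm = x^{2}. S = y^{2}.
  reduce S modulo (f_1, f_2):
  remainder y^{2} ≠ 0; add g_3 = y^{2} to the basis.

The other S-polynomials (S(f_1,g_3), S(f_2,g_3)) all reduce to 0 modulo the current basis, so we have a Gröbner basis.
Inter-reduce: drop elements whose leading term is divisible by another's, tail-reduce, and make monic.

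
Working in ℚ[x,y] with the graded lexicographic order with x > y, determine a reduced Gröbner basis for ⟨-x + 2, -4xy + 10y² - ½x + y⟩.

f_1 = -x + 2, LT = x.
f_2 = -4xy + 10y² - ½x + y, LT = xy.

S(f_1,f_2): lcm = xy. S = 5/2y² - ⅛x - 7/4y.
  leading term y²: no divisor's leading term divides it; move 5/2y² to the remainder.
  leading term x: subtract (⅛)·f_1 from -⅛x - 7/4y → -7/4y - ¼
  leading term y: no divisor's leading term divides it; move -7/4y to the remainder.
  leading term 1: no divisor's leading term divides it; move -¼ to the remainder.
  remainder 5/2y² - 7/4y - ¼ ≠ 0; add g_3 = 5/2y² - 7/4y - ¼ to the basis.

S(f_1,g_3): leading monomials are coprime, so the S-polynomial reduces to 0 (Buchberger's first criterion).
S(f_2,g_3): lcm = xy². S = -5/2y³ + 33/40xy - ¼y² + 1/10x.
  leading term y³: subtract (-y)·g_3 from -5/2y³ + 33/40xy - ¼y² + 1/10x → 33/40xy - 2y² + 1/10x - ¼y
  leading term xy: subtract (-33/40y)·f_1 from 33/40xy - 2y² + 1/10x - ¼y → -2y² + 1/10x + 7/5y
  leading term y²: subtract (-⅘)·g_3 from -2y² + 1/10x + 7/5y → 1/10x - ⅕
  leading term x: subtract (-1/10)·f_1 from 1/10x - ⅕ → 0
  remainder 0.

Every S-polynomial of the final basis reduces to 0, so we have a Gröbner basis.
Inter-reduce: drop elements whose leading term is divisible by another's, tail-reduce, and make monic.

G = {y² - 7/10y - 1/10, x - 2}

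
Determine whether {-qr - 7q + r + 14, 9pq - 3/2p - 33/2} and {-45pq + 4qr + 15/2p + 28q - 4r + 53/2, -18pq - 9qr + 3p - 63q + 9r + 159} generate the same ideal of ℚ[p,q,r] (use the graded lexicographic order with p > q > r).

For a fixed monomial order, each ideal has a unique reduced Gröbner basis; comparing bases decides equality.
Buchberger on the first generating set:
f_1 = -qr - 7q + r + 14, LT = qr.
f_2 = 9pq - 3/2p - 33/2, LT = pq.

S(f_1,f_2): lcm = pqr. S = 7pq - ⅚pr - 14p + 11/6r.
  leading term pq: subtract (7/9)·f_2 from 7pq - ⅚pr - 14p + 11/6r → -⅚pr - 77/6p + 11/6r + 77/6
  leading term pr: no divisor's leading term divides it; move -⅚pr to the remainder.
  leading term p: no divisor's leading term divides it; move -77/6p to the remainder.
  leading term r: no divisor's leading term divides it; move 11/6r to the remainder.
  leading term 1: no divisor's leading term divides it; move 77/6 to the remainder.
  remainder -⅚pr - 77/6p + 11/6r + 77/6 ≠ 0; add g_3 = -⅚pr - 77/6p + 11/6r + 77/6 to the basis.

The other S-polynomials (S(f_1,g_3), S(f_2,g_3)) all reduce to 0 modulo the current basis, so we have a Gröbner basis.
Inter-reduce: drop elements whose leading term is divisible by another's, tail-reduce, and make monic.
Reduced Gröbner basis: {pq - ⅙p - 11/6, pr + 77/5p - 11/5r - 77/5, qr + 7q - r - 14}.

Buchberger on the second generating set:
h_1 = -45pq + 4qr + 15/2p + 28q - 4r + 53/2, LT = pq.
h_2 = -18pq - 9qr + 3p - 63q + 9r + 159, LT = pq.

S(h_1,h_2): lcm = pq. S = -53/90qr - 371/90q + 53/90r + 371/45.
  leading term qr: no divisor's leading term divides it; move -53/90qr to the remainder.
  leading term q: no divisor's leading term divides it; move -371/90q to the remainder.
  leading term r: no divisor's leading term divides it; move 53/90r to the remainder.
  leading term 1: no divisor's leading term divides it; move 371/45 to the remainder.
  remainder -53/90qr - 371/90q + 53/90r + 371/45 ≠ 0; add k_3 = -53/90qr - 371/90q + 53/90r + 371/45 to the basis.

S(h_1,k_3): lcm = pqr. S = -4/45qr² - 7pq + ⅚pr - 28/45qr + 4/45r² + 14p - 53/90r.
  leading term qr²: subtract (8/53r)·k_3 from -4/45qr² - 7pq + ⅚pr - 28/45qr + 4/45r² + 14p - 53/90r → -7pq + ⅚pr + 14p - 11/6r
  leading term pq: subtract (7/45)·h_1 from -7pq + ⅚pr + 14p - 11/6r → ⅚pr - 28/45qr + 77/6p - 196/45q - 109/90r - 371/90
  leading term pr: no divisor's leading term divides it; move ⅚pr to the remainder.
  leading term qr: subtract (56/53)·k_3 from -28/45qr + 77/6p - 196/45q - 109/90r - 371/90 → 77/6p - 11/6r - 77/6
  leading term p: no divisor's leading term divides it; move 77/6p to the remainder.
  leading term r: no divisor's leading term divides it; move -11/6r to the remainder.
  leading term 1: no divisor's leading term divides it; move -77/6 to the remainder.
  remainder ⅚pr + 77/6p - 11/6r - 77/6 ≠ 0; add k_4 = ⅚pr + 77/6p - 11/6r - 77/6 to the basis.

The other S-polynomials (S(h_2,k_3), S(h_1,k_4), S(h_2,k_4), S(k_3,k_4)) all reduce to 0 modulo the current basis, so we have a Gröbner basis.
Inter-reduce: drop elements whose leading term is divisible by another's, tail-reduce, and make monic.
Reduced Gröbner basis: {pq - ⅙p - 11/6, pr + 77/5p - 11/5r - 77/5, qr + 7q - r - 14}.

The two bases agree; hence the ideals are identical.

Yes, the ideals are equal.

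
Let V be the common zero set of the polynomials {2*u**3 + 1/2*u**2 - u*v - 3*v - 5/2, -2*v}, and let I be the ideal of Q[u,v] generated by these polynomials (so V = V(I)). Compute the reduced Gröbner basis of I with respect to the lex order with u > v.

G = {u**3 + 1/4*u**2 - 5/4, v}

f_1 = 2*u**3 + 1/2*u**2 - u*v - 3*v - 5/2, LT = u**3.
f_2 = -2*v, LT = v.

S(f_1,f_2): leading monomials are coprime, so the S-polynomial reduces to 0 (Buchberger's first criterion).
Every S-polynomial of the final basis reduces to 0, so we have a Gröbner basis.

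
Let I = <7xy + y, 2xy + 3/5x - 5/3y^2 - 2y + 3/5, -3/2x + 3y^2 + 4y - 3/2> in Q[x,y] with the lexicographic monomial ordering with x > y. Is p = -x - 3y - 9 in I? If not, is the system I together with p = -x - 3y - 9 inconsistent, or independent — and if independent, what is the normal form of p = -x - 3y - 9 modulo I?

Adjoining -x - 3y - 9 makes the ideal the whole ring: the system is inconsistent.

First compute the reduced Gröbner basis of I by Buchberger's algorithm.
f_1 = 7xy + y, LT = xy.
f_2 = 2xy + 3/5x - 5/3y^2 - 2y + 3/5, LT = xy.
f_3 = -3/2x + 3y^2 + 4y - 3/2, LT = x.

S(f_1,f_2): lcm = xy. S = -3/10x + 5/6y^2 + 8/7y - 3/10.
  leading term x: subtract (1/5)·f_3 from -3/10x + 5/6y^2 + 8/7y - 3/10 → 7/30y^2 + 12/35y
  leading term y^2: no divisor's leading term divides it; move 7/30y^2 to the remainder.
  leading term y: no divisor's leading term divides it; move 12/35y to the remainder.
  remainder 7/30y^2 + 12/35y ≠ 0; add h_4 = 7/30y^2 + 12/35y to the basis.

S(f_1,f_3): lcm = xy. S = 2y^3 + 8/3y^2 - 6/7y.
  leading term y^3: subtract (60/7y)·h_4 from 2y^3 + 8/3y^2 - 6/7y → -40/147y^2 - 6/7y
  leading term y^2: subtract (-400/343)·h_4 from -40/147y^2 - 6/7y → -1098/2401y
  leading term y: no divisor's leading term divides it; move -1098/2401y to the remainder.
  remainder -1098/2401y ≠ 0; add h_5 = -1098/2401y to the basis.

The other S-polynomials (S(f_2,f_3), S(f_1,h_4), S(f_2,h_4), S(f_3,h_4), S(f_1,h_5), S(f_2,h_5), S(f_3,h_5), S(h_4,h_5)) all reduce to 0 modulo the current basis, so we have a Gröbner basis.
Inter-reduce: drop elements whose leading term is divisible by another's, tail-reduce, and make monic.
Reduced Gröbner basis: {x + 1, y}.
Label its elements g_1 = x + 1, g_2 = y.

Reduce p = -x - 3y - 9 modulo G:
  leading term x: subtract (-1)·g_1 from -x - 3y - 9 → -3y - 8
  leading term y: subtract (-3)·g_2 from -3y - 8 → -8
  leading term 1: no divisor's leading term divides it; move -8 to the remainder.
  normal form = -8.
The normal form is nonzero, so p ∉ I. Since p minus its normal form lies in I, I + (p) = I + (r) where r = -8; decide whether this ideal is the whole ring.
Here r = -8 is a nonzero constant, hence a unit: 1 ∈ I + (p), the Gröbner basis of I + (p) is {1}, and the enlarged system has no common solution — adjoining p is inconsistent.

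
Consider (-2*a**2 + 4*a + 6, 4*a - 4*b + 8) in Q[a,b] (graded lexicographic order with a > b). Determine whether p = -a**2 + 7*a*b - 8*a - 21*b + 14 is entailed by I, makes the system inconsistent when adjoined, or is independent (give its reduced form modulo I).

Adjoining -a**2 + 7*a*b - 8*a - 21*b + 14 makes the ideal the whole ring: the system is inconsistent.

First compute the reduced Gröbner basis of I by Buchberger's algorithm.
f_1 = -2*a**2 + 4*a + 6, LT = a**2.
f_2 = 4*a - 4*b + 8, LT = a.

S(f_1,f_2): lcm = a**2. S = a*b - 4*a - 3.
  leading term a*b: subtract (1/4*b)·f_2 from a*b - 4*a - 3 → b**2 - 4*a - 2*b - 3
  leading term b**2: no divisor's leading term divides it; move b**2 to the remainder.
  leading term a: subtract (-1)·f_2 from -4*a - 2*b - 3 → -6*b + 5
  leading term b: no divisor's leading term divides it; move -6*b to the remainder.
  leading term 1: no divisor's leading term divides it; move 5 to the remainder.
  remainder b**2 - 6*b + 5 ≠ 0; add h_3 = b**2 - 6*b + 5 to the basis.

The other S-polynomials (S(f_1,h_3), S(f_2,h_3)) all reduce to 0 modulo the current basis, so we have a Gröbner basis.
Inter-reduce: drop elements whose leading term is divisible by another's, tail-reduce, and make monic.
Reduced Gröbner basis: {b**2 - 6*b + 5, a - b + 2}.
Label its elements g_1 = b**2 - 6*b + 5, g_2 = a - b + 2.

Reduce p = -a**2 + 7*a*b - 8*a - 21*b + 14 modulo G:
  leading term a**2: subtract (-a)·g_2 from -a**2 + 7*a*b - 8*a - 21*b + 14 → 6*a*b - 6*a - 21*b + 14
  leading term a*b: subtract (6*b)·g_2 from 6*a*b - 6*a - 21*b + 14 → 6*b**2 - 6*a - 33*b + 14
  leading term b**2: subtract (6)·g_1 from 6*b**2 - 6*a - 33*b + 14 → -6*a + 3*b - 16
  leading term a: subtract (-6)·g_2 from -6*a + 3*b - 16 → -3*b - 4
  leading term b: no divisor's leading term divides it; move -3*b to the remainder.
  leading term 1: no divisor's leading term divides it; move -4 to the remainder.
  normal form = -3*b - 4.
The normal form is nonzero, so p ∉ I. Since p minus its normal form lies in I, I + (p) = I + (r) where r = -3*b - 4; decide whether this ideal is the whole ring.
Run Buchberger on G together with r (pairs among the g_i already reduce to 0 since G is a Gröbner basis):
g_1 = b**2 - 6*b + 5, LT = b**2.
g_2 = a - b + 2, LT = a.
r = -3*b - 4, LT = b.

S(g_1,r): lcm = b**2. S = -22/3*b + 5.
  leading term b: subtract (22/9)·r from -22/3*b + 5 → 133/9
  leading term 1: no divisor's leading term divides it; move 133/9 to the remainder.
  remainder 133/9 ≠ 0; add m_4 = 133/9 to the basis.

The other S-polynomials (S(g_1,g_2), S(g_2,r), S(g_1,m_4), S(g_2,m_4), S(r,m_4)) all reduce to 0 modulo the current basis, so we have a Gröbner basis.
Inter-reduce: drop elements whose leading term is divisible by another's, tail-reduce, and make monic.
Reduced Gröbner basis: {1}.
The reduced Gröbner basis of I + (p) is {1}: the ideal is the whole ring, so the enlarged system has no common solution — adjoining p is inconsistent.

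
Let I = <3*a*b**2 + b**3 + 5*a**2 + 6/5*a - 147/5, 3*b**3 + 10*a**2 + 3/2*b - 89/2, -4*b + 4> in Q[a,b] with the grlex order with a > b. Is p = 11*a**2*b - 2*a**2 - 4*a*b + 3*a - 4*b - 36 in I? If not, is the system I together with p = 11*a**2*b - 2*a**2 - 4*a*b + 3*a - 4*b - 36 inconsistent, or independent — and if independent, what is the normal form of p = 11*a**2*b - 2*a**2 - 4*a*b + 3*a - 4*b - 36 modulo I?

First compute the reduced Gröbner basis of I by Buchberger's algorithm.
f_1 = 3*a*b**2 + b**3 + 5*a**2 + 6/5*a - 147/5, LT = a*b**2.
f_2 = 3*b**3 + 10*a**2 + 3/2*b - 89/2, LT = b**3.
f_3 = -4*b + 4, LT = b.

S(f_1,f_2): lcm = a*b**3. S = 1/3*b**4 - 10/3*a**3 + 5/3*a**2*b - 1/10*a*b + 89/6*a - 49/5*b.
  reduce S modulo (f_1, f_2, f_3):
  remainder -10/3*a**3 + 5/9*a**2 + 221/15*a - 226/45 ≠ 0; add h_4 = -10/3*a**3 + 5/9*a**2 + 221/15*a - 226/45 to the basis.

S(f_1,f_3): lcm = a*b**2. S = 1/3*b**3 + 5/3*a**2 + a*b + 2/5*a - 49/5.
  reduce S modulo (f_1, f_2, f_3, h_4):
  remainder 5/9*a**2 + 7/5*a - 226/45 ≠ 0; add h_5 = 5/9*a**2 + 7/5*a - 226/45 to the basis.

S(f_2,f_3): lcm = b**3. S = 10/3*a**2 + b**2 + 1/2*b - 89/6.
  reduce S modulo (f_1, f_2, f_3, h_4, h_5):
  remainder -42/5*a + 84/5 ≠ 0; add h_6 = -42/5*a + 84/5 to the basis.

The other S-polynomials (S(f_1,h_4), S(f_2,h_4), S(f_3,h_4), S(f_1,h_5), S(f_2,h_5), S(f_3,h_5), S(h_4,h_5), S(f_1,h_6), S(f_2,h_6), S(f_3,h_6), S(h_4,h_6), S(h_5,h_6)) all reduce to 0 modulo the current basis, so we have a Gröbner basis.
Inter-reduce: drop elements whose leading term is divisible by another's, tail-reduce, and make monic.
Reduced Gröbner basis: {a - 2, b - 1}.
Label its elements g_1 = a - 2, g_2 = b - 1.

Reduce p = 11*a**2*b - 2*a**2 - 4*a*b + 3*a - 4*b - 36 modulo G:
  leading term a**2*b: subtract (11*a*b)·g_1 from 11*a**2*b - 2*a**2 - 4*a*b + 3*a - 4*b - 36 → -2*a**2 + 18*a*b + 3*a - 4*b - 36
  leading term a**2: subtract (-2*a)·g_1 from -2*a**2 + 18*a*b + 3*a - 4*b - 36 → 18*a*b - a - 4*b - 36
  leading term a*b: subtract (18*b)·g_1 from 18*a*b - a - 4*b - 36 → -a + 32*b - 36
  leading term a: subtract (-1)·g_1 from -a + 32*b - 36 → 32*b - 38
  leading term b: subtract (32)·g_2 from 32*b - 38 → -6
  leading term 1: no divisor's leading term divides it; move -6 to the remainder.
  normal form = -6.
The normal form is nonzero, so p ∉ I. Since p minus its normal form lies in I, I + (p) = I + (r) where r = -6; decide whether this ideal is the whole ring.
Here r = -6 is a nonzero constant, hence a unit: 1 ∈ I + (p), the Gröbner basis of I + (p) is {1}, and the enlarged system has no common solution — adjoining p is inconsistent.

The remainder on division by a Gröbner basis is unique — it is the normal form.

Adjoining 11*a**2*b - 2*a**2 - 4*a*b + 3*a - 4*b - 36 makes the ideal the whole ring: the system is inconsistent.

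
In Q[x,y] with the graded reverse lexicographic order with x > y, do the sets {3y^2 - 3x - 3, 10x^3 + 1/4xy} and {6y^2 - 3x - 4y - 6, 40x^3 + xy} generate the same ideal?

Equality of ideals is decidable: compute both reduced Gröbner bases (unique for the ordering) and check whether they agree.
Buchberger on the first generating set:
f_1 = 3y^2 - 3x - 3, LT = y^2.
f_2 = 10x^3 + 1/4xy, LT = x^3.

S(f_1,f_2): leading monomials are coprime, so the S-polynomial reduces to 0 (Buchberger's first criterion).
Every S-polynomial of the final basis reduces to 0, so we have a Gröbner basis.
Inter-reduce: drop elements whose leading term is divisible by another's, tail-reduce, and make monic.
Reduced Gröbner basis: {x^3 + 1/40xy, y^2 - x - 1}.

Buchberger on the second generating set:
h_1 = 6y^2 - 3x - 4y - 6, LT = y^2.
h_2 = 40x^3 + xy, LT = x^3.

S(h_1,h_2): leading monomials are coprime, so the S-polynomial reduces to 0 (Buchberger's first criterion).
Every S-polynomial of the final basis reduces to 0, so we have a Gröbner basis.
Inter-reduce: drop elements whose leading term is divisible by another's, tail-reduce, and make monic.
Reduced Gröbner basis: {x^3 + 1/40xy, y^2 - 1/2x - 2/3y - 1}.

These differ, so the ideals are not equal.
The choice of monomial ordering does not affect the verdict — as long as both bases are computed under the same ordering, their equality decides ideal equality.

No, the ideals differ.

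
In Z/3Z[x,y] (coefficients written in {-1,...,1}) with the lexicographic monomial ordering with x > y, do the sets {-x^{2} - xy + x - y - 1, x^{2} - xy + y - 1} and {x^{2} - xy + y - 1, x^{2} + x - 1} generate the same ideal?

Since reduced Gröbner bases are canonical representatives of ideals under a given ordering, it suffices to compute and compare them.
Buchberger on the first generating set:
f_1 = -x^{2} - xy + x - y - 1, LT = x^{2}.
f_2 = x^{2} - xy + y - 1, LT = x^{2}.

S(f_1,f_2): lcm = x^{2}. S = -xy - x - 1.
  leading term xy: no divisor's leading term divides it; move -xy to the remainder.
  leading term x: no divisor's leading term divides it; move -x to the remainder.
  leading term 1: no divisor's leading term divides it; move -1 to the remainder.
  remainder -xy - x - 1 ≠ 0; add g_3 = -xy - x - 1 to the basis.

S(f_1,g_3): lcm = x^{2}y. S = -x^{2} + xy^{2} - xy - x + y^{2} + y.
  leading term x^{2}: subtract (1)·f_1 from -x^{2} + xy^{2} - xy - x + y^{2} + y → xy^{2} + x + y^{2} - y + 1
  leading term xy^{2}: subtract (-y)·g_3 from xy^{2} + x + y^{2} - y + 1 → -xy + x + y^{2} + y + 1
  leading term xy: subtract (1)·g_3 from -xy + x + y^{2} + y + 1 → -x + y^{2} + y - 1
  leading term x: no divisor's leading term divides it; move -x to the remainder.
  leading term y^{2}: no divisor's leading term divides it; move y^{2} to the remainder.
  leading term y: no divisor's leading term divides it; move y to the remainder.
  leading term 1: no divisor's leading term divides it; move -1 to the remainder.
  remainder -x + y^{2} + y - 1 ≠ 0; add g_4 = -x + y^{2} + y - 1 to the basis.

S(g_3,g_4): lcm = xy. S = x + y^{3} + y^{2} - y + 1.
  leading term x: subtract (-1)·g_4 from x + y^{3} + y^{2} - y + 1 → y^{3} - y^{2}
  leading term y^{3}: no divisor's leading term divides it; move y^{3} to the remainder.
  leading term y^{2}: no divisor's leading term divides it; move -y^{2} to the remainder.
  remainder y^{3} - y^{2} ≠ 0; add g_5 = y^{3} - y^{2} to the basis.

The other S-polynomials (S(f_2,g_3), S(f_1,g_4), S(f_2,g_4), S(f_1,g_5), S(f_2,g_5), S(g_3,g_5), S(g_4,g_5)) all reduce to 0 modulo the current basis, so we have a Gröbner basis.
Inter-reduce: drop elements whose leading term is divisible by another's, tail-reduce, and make monic.
Reduced Gröbner basis: {x - y^{2} - y + 1, y^{3} - y^{2}}.

Buchberger on the second generating set:
h_1 = x^{2} - xy + y - 1, LT = x^{2}.
h_2 = x^{2} + x - 1, LT = x^{2}.

S(h_1,h_2): lcm = x^{2}. S = -xy - x + y.
  leading term xy: no divisor's leading term divides it; move -xy to the remainder.
  leading term x: no divisor's leading term divides it; move -x to the remainder.
  leading term y: no divisor's leading term divides it; move y to the remainder.
  remainder -xy - x + y ≠ 0; add k_3 = -xy - x + y to the basis.

S(h_1,k_3): lcm = x^{2}y. S = -x^{2} - xy^{2} + xy + y^{2} - y.
  leading term x^{2}: subtract (-1)·h_1 from -x^{2} - xy^{2} + xy + y^{2} - y → -xy^{2} + y^{2} - 1
  leading term xy^{2}: subtract (y)·k_3 from -xy^{2} + y^{2} - 1 → xy - 1
  leading term xy: subtract (-1)·k_3 from xy - 1 → -x + y - 1
  leading term x: no divisor's leading term divides it; move -x to the remainder.
  leading term y: no divisor's leading term divides it; move y to the remainder.
  leading term 1: no divisor's leading term divides it; move -1 to the remainder.
  remainder -x + y - 1 ≠ 0; add k_4 = -x + y - 1 to the basis.

S(k_3,k_4): lcm = xy. S = x + y^{2} + y.
  leading term x: subtract (-1)·k_4 from x + y^{2} + y → y^{2} - y - 1
  leading term y^{2}: no divisor's leading term divides it; move y^{2} to the remainder.
  leading term y: no divisor's leading term divides it; move -y to the remainder.
  leading term 1: no divisor's leading term divides it; move -1 to the remainder.
  remainder y^{2} - y - 1 ≠ 0; add k_5 = y^{2} - y - 1 to the basis.

The other S-polynomials (S(h_2,k_3), S(h_1,k_4), S(h_2,k_4), S(h_1,k_5), S(h_2,k_5), S(k_3,k_5), S(k_4,k_5)) all reduce to 0 modulo the current basis, so we have a Gröbner basis.
Inter-reduce: drop elements whose leading term is divisible by another's, tail-reduce, and make monic.
Reduced Gröbner basis: {x - y + 1, y^{2} - y - 1}.

These differ, so the ideals are not equal.

No, the ideals differ.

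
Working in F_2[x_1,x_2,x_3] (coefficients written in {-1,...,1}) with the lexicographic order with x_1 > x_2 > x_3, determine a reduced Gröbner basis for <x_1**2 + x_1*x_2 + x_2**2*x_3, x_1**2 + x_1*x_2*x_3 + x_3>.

G = {x_1**2 + x_1*x_2 + x_2**2*x_3, x_1*x_2**2 + x_1*x_3 + x_2**3*x_3**2 + x_2**3*x_3, x_1*x_2*x_3 + x_1*x_2 + x_2**2*x_3 + x_3, x_1*x_3**2 + x_1*x_3 + x_2**3*x_3**3 + x_2*x_3, x_2**4*x_3**3 + x_2**2*x_3**2 + x_2**2*x_3 + x_3**2}

f_1 = x_1**2 + x_1*x_2 + x_2**2*x_3, LT = x_1**2.
f_2 = x_1**2 + x_1*x_2*x_3 + x_3, LT = x_1**2.

S(f_1,f_2): lcm = x_1**2. S = x_1*x_2*x_3 + x_1*x_2 + x_2**2*x_3 + x_3.
  reduce S modulo (f_1, f_2):
  remainder x_1*x_2*x_3 + x_1*x_2 + x_2**2*x_3 + x_3 ≠ 0; add g_3 = x_1*x_2*x_3 + x_1*x_2 + x_2**2*x_3 + x_3 to the basis.

S(f_1,g_3): lcm = x_1**2*x_2*x_3. S = x_1**2*x_2 + x_1*x_3 + x_2**3*x_3**2.
  reduce S modulo (f_1, f_2, g_3):
  remainder x_1*x_2**2 + x_1*x_3 + x_2**3*x_3**2 + x_2**3*x_3 ≠ 0; add g_4 = x_1*x_2**2 + x_1*x_3 + x_2**3*x_3**2 + x_2**3*x_3 to the basis.

S(g_3,g_4): lcm = x_1*x_2**2*x_3. S = x_1*x_2**2 + x_1*x_3**2 + x_2**3*x_3**3 + x_2**3*x_3**2 + x_2**3*x_3 + x_2*x_3.
  reduce S modulo (f_1, f_2, g_3, g_4):
  remainder x_1*x_3**2 + x_1*x_3 + x_2**3*x_3**3 + x_2*x_3 ≠ 0; add g_5 = x_1*x_3**2 + x_1*x_3 + x_2**3*x_3**3 + x_2*x_3 to the basis.

S(f_1,g_5): lcm = x_1**2*x_3**2. S = x_1**2*x_3 + x_1*x_2**3*x_3**3 + x_1*x_2*x_3**2 + x_1*x_2*x_3 + x_2**2*x_3**3.
  reduce S modulo (f_1, f_2, g_3, g_4, g_5):
  remainder x_2**4*x_3**3 + x_2**2*x_3**2 + x_2**2*x_3 + x_3**2 ≠ 0; add g_6 = x_2**4*x_3**3 + x_2**2*x_3**2 + x_2**2*x_3 + x_3**2 to the basis.

The other S-polynomials (S(f_2,g_3), S(f_1,g_4), S(f_2,g_4), S(f_2,g_5), S(g_3,g_5), S(g_4,g_5), S(f_1,g_6), S(f_2,g_6), S(g_3,g_6), S(g_4,g_6), S(g_5,g_6)) all reduce to 0 modulo the current basis, so we have a Gröbner basis.
Inter-reduce: drop elements whose leading term is divisible by another's, tail-reduce, and make monic.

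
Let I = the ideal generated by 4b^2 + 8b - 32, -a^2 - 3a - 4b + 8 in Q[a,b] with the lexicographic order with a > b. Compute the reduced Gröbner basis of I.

G = {a^2 + 3a + 4b - 8, b^2 + 2b - 8}

f_1 = 4b^2 + 8b - 32, LT = b^2.
f_2 = -a^2 - 3a - 4b + 8, LT = a^2.

S(f_1,f_2): leading monomials are coprime, so the S-polynomial reduces to 0 (Buchberger's first criterion).
Every S-polynomial of the final basis reduces to 0, so we have a Gröbner basis.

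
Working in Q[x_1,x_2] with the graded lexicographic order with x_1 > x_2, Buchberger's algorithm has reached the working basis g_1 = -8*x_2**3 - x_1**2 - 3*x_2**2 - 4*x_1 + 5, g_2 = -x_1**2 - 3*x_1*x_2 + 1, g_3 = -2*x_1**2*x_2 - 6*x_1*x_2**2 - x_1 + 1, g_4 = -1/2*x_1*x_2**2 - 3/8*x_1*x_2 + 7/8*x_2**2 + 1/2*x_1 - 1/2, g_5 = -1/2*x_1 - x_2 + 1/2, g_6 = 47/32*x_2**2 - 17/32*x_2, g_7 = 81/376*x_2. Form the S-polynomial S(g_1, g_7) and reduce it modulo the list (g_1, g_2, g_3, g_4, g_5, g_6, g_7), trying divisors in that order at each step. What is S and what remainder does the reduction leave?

lcm(LM(g_1), LM(g_7)) = x_2**3.
S = (lcm/LT(g_1))·g_1 − (lcm/LT(g_7))·g_7 = 1/8*x_1**2 + 3/8*x_2**2 + 1/2*x_1 - 5/8.
Reduce S modulo (g_1, g_2, g_3, g_4, g_5, g_6, g_7) in that order:
  leading term x_1**2: subtract (-1/8)·g_2 from 1/8*x_1**2 + 3/8*x_2**2 + 1/2*x_1 - 5/8 → -3/8*x_1*x_2 + 3/8*x_2**2 + 1/2*x_1 - 1/2
  leading term x_1*x_2: subtract (3/4*x_2)·g_5 from -3/8*x_1*x_2 + 3/8*x_2**2 + 1/2*x_1 - 1/2 → 9/8*x_2**2 + 1/2*x_1 - 3/8*x_2 - 1/2
  leading term x_2**2: subtract (36/47)·g_6 from 9/8*x_2**2 + 1/2*x_1 - 3/8*x_2 - 1/2 → 1/2*x_1 + 3/94*x_2 - 1/2
  leading term x_1: subtract (-1)·g_5 from 1/2*x_1 + 3/94*x_2 - 1/2 → -91/94*x_2
  leading term x_2: subtract (-364/81)·g_7 from -91/94*x_2 → 0
The remainder is 0, so this S-polynomial contributes no new basis element.
This is the inner loop of Buchberger's algorithm — each nonzero remainder becomes a new basis element.

S(g_1, g_7) = 1/8*x_1**2 + 3/8*x_2**2 + 1/2*x_1 - 5/8; remainder on division = 0.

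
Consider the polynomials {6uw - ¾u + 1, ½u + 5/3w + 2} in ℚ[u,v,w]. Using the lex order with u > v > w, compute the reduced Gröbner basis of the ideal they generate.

The reduced Gröbner basis is the canonical form of the ideal for this ordering.

f_1 = 6uw - ¾u + 1, LT = uw.
f_2 = ½u + 5/3w + 2, LT = u.

S(f_1,f_2): lcm = uw. S = -⅛u - 10/3w² - 4w + ⅙.
  leading term u: subtract (-¼)·f_2 from -⅛u - 10/3w² - 4w + ⅙ → -10/3w² - 43/12w + ⅔
  leading term w²: no divisor's leading term divides it; move -10/3w² to the remainder.
  leading term w: no divisor's leading term divides it; move -43/12w to the remainder.
  leading term 1: no divisor's leading term divides it; move ⅔ to the remainder.
  remainder -10/3w² - 43/12w + ⅔ ≠ 0; add g_3 = -10/3w² - 43/12w + ⅔ to the basis.

The other S-polynomials (S(f_1,g_3), S(f_2,g_3)) all reduce to 0 modulo the current basis, so we have a Gröbner basis.
Inter-reduce: drop elements whose leading term is divisible by another's, tail-reduce, and make monic.

G = {u + 10/3w + 4, w² + 43/40w - ⅕}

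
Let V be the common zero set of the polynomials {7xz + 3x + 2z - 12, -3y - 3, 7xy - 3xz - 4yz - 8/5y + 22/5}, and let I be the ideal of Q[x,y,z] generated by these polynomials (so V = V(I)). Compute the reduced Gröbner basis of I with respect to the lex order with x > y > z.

This is the nonlinear analogue of row-reducing a linear system.

f_1 = 7xz + 3x + 2z - 12, LT = xz.
f_2 = -3y - 3, LT = y.
f_3 = 7xy - 3xz - 4yz - 8/5y + 22/5, LT = xy.

S(f_1,f_3): lcm = xyz. S = 3/7xy + 3/7xz^2 + 4/7yz^2 + 18/35yz - 12/7y - 22/35z.
  leading term xy: subtract (-1/7x)·f_2 from 3/7xy + 3/7xz^2 + 4/7yz^2 + 18/35yz - 12/7y - 22/35z → 3/7xz^2 - 3/7x + 4/7yz^2 + 18/35yz - 12/7y - 22/35z
  leading term xz^2: subtract (3/49z)·f_1 from 3/7xz^2 - 3/7x + 4/7yz^2 + 18/35yz - 12/7y - 22/35z → -9/49xz - 3/7x + 4/7yz^2 + 18/35yz - 12/7y - 6/49z^2 + 26/245z
  leading term xz: subtract (-9/343)·f_1 from -9/49xz - 3/7x + 4/7yz^2 + 18/35yz - 12/7y - 6/49z^2 + 26/245z → -120/343x + 4/7yz^2 + 18/35yz - 12/7y - 6/49z^2 + 272/1715z - 108/343
  leading term x: no divisor's leading term divides it; move -120/343x to the remainder.
  leading term yz^2: subtract (-4/21z^2)·f_2 from 4/7yz^2 + 18/35yz - 12/7y - 6/49z^2 + 272/1715z - 108/343 → 18/35yz - 12/7y - 34/49z^2 + 272/1715z - 108/343
  leading term yz: subtract (-6/35z)·f_2 from 18/35yz - 12/7y - 34/49z^2 + 272/1715z - 108/343 → -12/7y - 34/49z^2 - 122/343z - 108/343
  leading term y: subtract (4/7)·f_2 from -12/7y - 34/49z^2 - 122/343z - 108/343 → -34/49z^2 - 122/343z + 480/343
  leading term z^2: no divisor's leading term divides it; move -34/49z^2 to the remainder.
  leading term z: no divisor's leading term divides it; move -122/343z to the remainder.
  leading term 1: no divisor's leading term divides it; move 480/343 to the remainder.
  remainder -120/343x - 34/49z^2 - 122/343z + 480/343 ≠ 0; add g_4 = -120/343x - 34/49z^2 - 122/343z + 480/343 to the basis.

S(f_2,f_3): lcm = xy. S = 3/7xz + x + 4/7yz + 8/35y - 22/35.
  leading term xz: subtract (3/49)·f_1 from 3/7xz + x + 4/7yz + 8/35y - 22/35 → 40/49x + 4/7yz + 8/35y - 6/49z + 26/245
  leading term x: subtract (-7/3)·g_4 from 40/49x + 4/7yz + 8/35y - 6/49z + 26/245 → 4/7yz + 8/35y - 34/21z^2 - 20/21z + 118/35
  leading term yz: subtract (-4/21z)·f_2 from 4/7yz + 8/35y - 34/21z^2 - 20/21z + 118/35 → 8/35y - 34/21z^2 - 32/21z + 118/35
  leading term y: subtract (-8/105)·f_2 from 8/35y - 34/21z^2 - 32/21z + 118/35 → -34/21z^2 - 32/21z + 22/7
  leading term z^2: no divisor's leading term divides it; move -34/21z^2 to the remainder.
  leading term z: no divisor's leading term divides it; move -32/21z to the remainder.
  leading term 1: no divisor's leading term divides it; move 22/7 to the remainder.
  remainder -34/21z^2 - 32/21z + 22/7 ≠ 0; add g_5 = -34/21z^2 - 32/21z + 22/7 to the basis.

The other S-polynomials (S(f_1,f_2), S(f_1,g_4), S(f_2,g_4), S(f_3,g_4), S(f_1,g_5), S(f_2,g_5), S(f_3,g_5), S(g_4,g_5)) all reduce to 0 modulo the current basis, so we have a Gröbner basis.
Inter-reduce: drop elements whose leading term is divisible by another's, tail-reduce, and make monic.

G = {x - 17/20z - 3/20, y + 1, z^2 + 16/17z - 33/17}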